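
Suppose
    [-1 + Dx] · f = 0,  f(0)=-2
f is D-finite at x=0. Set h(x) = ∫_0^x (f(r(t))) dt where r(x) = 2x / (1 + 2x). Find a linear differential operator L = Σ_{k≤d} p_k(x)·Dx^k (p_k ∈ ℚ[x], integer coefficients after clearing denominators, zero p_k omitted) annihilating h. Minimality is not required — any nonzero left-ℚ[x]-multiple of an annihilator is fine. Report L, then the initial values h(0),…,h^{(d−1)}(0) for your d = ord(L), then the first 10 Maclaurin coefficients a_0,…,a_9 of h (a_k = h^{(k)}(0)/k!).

L = -2·Dx + (1 + 4·x + 4·x^2)·Dx^2  (order 2).
h: a_k = 0, -2, -2, 4/3, -2/3, -4/15, 76/45, -1208/315, 2182/315, -31364/2835, …
ICs: h(0) = 0, h′(0) = -2.

f: a_k = -2, -2, -1, -1/3, -1/12, -1/60, -1/360, -1/2520, -1/20160, -1/181440, …
h₀=f(r): pull back L_f along r ⇒ L₀.
Integrate: L := L₀·Dx.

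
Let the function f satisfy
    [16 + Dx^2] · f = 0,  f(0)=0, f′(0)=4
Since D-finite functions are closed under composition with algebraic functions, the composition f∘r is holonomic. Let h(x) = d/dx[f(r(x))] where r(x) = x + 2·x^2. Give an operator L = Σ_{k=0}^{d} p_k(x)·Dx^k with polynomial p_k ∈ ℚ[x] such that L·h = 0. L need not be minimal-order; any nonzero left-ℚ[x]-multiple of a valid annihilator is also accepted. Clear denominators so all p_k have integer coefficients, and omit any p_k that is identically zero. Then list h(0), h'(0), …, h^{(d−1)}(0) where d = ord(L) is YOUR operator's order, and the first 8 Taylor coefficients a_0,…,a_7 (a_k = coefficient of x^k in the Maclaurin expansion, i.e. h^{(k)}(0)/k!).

L = (64 + 256·x + 1536·x^2 + 4096·x^3 + 4096·x^4) + (-12 - 48·x)·Dx + (1 + 8·x + 16·x^2)·Dx^2  (order 2).
h: a_k = 4, 16, -32, -256, -1792/3, 0, 106496/45, 229376/45, …
ICs: h(0) = 4, h′(0) = 16.

f: a_k = 0, 4, 0, -32/3, 0, 128/15, 0, -1024/315, …
f∘r: x↦r, Dx↦Dx/r' in L_f ⇒ L₀.
h₀' ⇒ L via d/dx closure of L₀.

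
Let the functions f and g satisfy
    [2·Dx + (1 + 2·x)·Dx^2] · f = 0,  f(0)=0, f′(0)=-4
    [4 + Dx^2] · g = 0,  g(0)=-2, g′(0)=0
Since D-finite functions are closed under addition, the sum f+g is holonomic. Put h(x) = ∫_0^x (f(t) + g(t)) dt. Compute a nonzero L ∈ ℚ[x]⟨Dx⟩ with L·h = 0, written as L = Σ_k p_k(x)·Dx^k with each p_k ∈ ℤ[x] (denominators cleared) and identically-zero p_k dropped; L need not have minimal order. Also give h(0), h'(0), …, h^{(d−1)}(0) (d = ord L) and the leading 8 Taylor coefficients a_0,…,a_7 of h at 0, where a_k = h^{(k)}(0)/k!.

L = (56 + 32·x + 32·x^2)·Dx^2 + (12 + 40·x + 48·x^2 + 32·x^3)·Dx^3 + (14 + 8·x + 8·x^2)·Dx^4 + (3 + 10·x + 12·x^2 + 8·x^3)·Dx^5  (order 5).
h: a_k = 0, -2, -2, 8/3, -4/3, 4/3, -32/15, 968/315, …
ICs: h(0) = 0, h′(0) = -2, h′′(0) = -4, h′′′(0) = 16, h′′′′(0) = -32.

f: a_k = 0, -4, 4, -16/3, 8, -64/5, 64/3, -256/7, …
g: a_k = -2, 0, 4, 0, -4/3, 0, 8/45, 0, …
h₀=f+g: left-lcm gives L₀, ord ≤ 4.
∫: right-multiply L₀ by Dx.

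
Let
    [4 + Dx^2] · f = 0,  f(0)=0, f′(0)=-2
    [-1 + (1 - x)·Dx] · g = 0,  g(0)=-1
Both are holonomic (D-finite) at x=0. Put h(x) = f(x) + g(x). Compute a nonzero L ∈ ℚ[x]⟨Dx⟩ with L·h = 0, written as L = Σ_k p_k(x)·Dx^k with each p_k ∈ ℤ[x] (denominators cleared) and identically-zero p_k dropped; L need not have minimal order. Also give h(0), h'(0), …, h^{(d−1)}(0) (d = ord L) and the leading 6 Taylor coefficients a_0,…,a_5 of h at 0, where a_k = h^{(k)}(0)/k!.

f: a_k = 0, -2, 0, 4/3, 0, -4/15, …
g: a_k = -1, -1, -1, -1, -1, -1, …
Sum ⇒ L₀ = lclm(L_f,L_g) in ℚ(x)⟨Dx⟩.
L = (-20 + 16·x - 8·x^2) + (12 - 28·x + 24·x^2 - 8·x^3)·Dx + (-5 + 4·x - 2·x^2)·Dx^2 + (3 - 7·x + 6·x^2 - 2·x^3)·Dx^3  (order 3).
h: a_k = -1, -3, -1, 1/3, -1, -19/15, …
ICs: h(0) = -1, h′(0) = -3, h′′(0) = -2.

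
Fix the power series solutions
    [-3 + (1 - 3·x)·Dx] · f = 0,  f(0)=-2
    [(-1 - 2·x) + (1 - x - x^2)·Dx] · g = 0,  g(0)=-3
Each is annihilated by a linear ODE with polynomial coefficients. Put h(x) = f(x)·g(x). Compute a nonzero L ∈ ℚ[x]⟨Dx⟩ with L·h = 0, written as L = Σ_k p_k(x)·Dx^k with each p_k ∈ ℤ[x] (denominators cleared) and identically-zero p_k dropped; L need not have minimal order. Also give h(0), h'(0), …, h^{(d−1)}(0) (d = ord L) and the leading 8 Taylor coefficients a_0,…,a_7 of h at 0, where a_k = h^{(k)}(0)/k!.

L = (-4 + 4·x + 9·x^2) + (1 - 4·x + 2·x^2 + 3·x^3)·Dx  (order 1).
h: a_k = 6, 24, 84, 270, 840, 2568, 7782, 23472, …
ICs: h(0) = 6.

f: a_k = -2, -6, -18, -54, -162, -486, -1458, -4374, …
g: a_k = -3, -3, -6, -9, -15, -24, -39, -63, …
Product ⇒ symmetric product L₀, ord ≤ 1.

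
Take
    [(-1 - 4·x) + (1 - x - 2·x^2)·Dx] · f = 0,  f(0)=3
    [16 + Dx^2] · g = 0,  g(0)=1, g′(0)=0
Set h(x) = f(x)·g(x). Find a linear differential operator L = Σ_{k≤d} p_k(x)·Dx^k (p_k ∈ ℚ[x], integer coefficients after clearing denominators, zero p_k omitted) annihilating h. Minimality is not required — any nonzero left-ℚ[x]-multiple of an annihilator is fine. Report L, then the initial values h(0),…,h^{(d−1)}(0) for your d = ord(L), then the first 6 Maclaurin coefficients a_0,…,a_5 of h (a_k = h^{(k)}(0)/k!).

f: a_k = 3, 3, 9, 15, 33, 63, …
g: a_k = 1, 0, -8, 0, 32/3, 0, …
Product ⇒ symmetric product L₀, ord ≤ 2.
L = (-12 + 16·x + 32·x^2) + (2 + 8·x)·Dx + (-1 + x + 2·x^2)·Dx^2  (order 2).
h: a_k = 3, 3, -15, -9, -7, -25, …
ICs: h(0) = 3, h′(0) = 3.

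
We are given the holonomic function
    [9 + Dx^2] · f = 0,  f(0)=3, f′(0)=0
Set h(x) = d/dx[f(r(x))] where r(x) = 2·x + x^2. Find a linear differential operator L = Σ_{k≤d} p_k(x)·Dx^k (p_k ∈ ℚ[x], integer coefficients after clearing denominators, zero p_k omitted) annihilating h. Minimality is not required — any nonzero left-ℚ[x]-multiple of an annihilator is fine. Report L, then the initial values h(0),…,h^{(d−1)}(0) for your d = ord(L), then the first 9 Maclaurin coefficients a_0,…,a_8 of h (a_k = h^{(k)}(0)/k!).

L = (39 + 144·x + 216·x^2 + 144·x^3 + 36·x^4) + (-3 - 3·x)·Dx + (1 + 2·x + x^2)·Dx^2  (order 2).
h: a_k = 0, -108, -162, 594, 1620, 1458/5, -17577/5, -166293/35, 4374/35, …
ICs: h(0) = 0, h′(0) = -108.

f: a_k = 3, 0, -27/2, 0, 81/8, 0, -243/80, 0, 2187/4480, …
Change of var in L_f (x↦r) gives L₀.
Derive L from L₀ (diff closure).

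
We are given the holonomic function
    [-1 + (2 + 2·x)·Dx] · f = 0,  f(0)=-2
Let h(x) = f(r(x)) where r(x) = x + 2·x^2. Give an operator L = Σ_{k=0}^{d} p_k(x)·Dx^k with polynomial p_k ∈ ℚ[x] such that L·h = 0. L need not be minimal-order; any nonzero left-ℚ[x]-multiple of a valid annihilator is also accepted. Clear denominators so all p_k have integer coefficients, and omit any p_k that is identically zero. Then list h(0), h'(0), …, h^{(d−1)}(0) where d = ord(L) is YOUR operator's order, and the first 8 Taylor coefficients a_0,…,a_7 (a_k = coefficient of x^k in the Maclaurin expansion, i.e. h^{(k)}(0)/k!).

L = (-1 - 4·x) + (2 + 2·x + 4·x^2)·Dx  (order 1).
h: a_k = -2, -1, -7/4, 7/8, 21/64, -119/128, 189/512, 791/1024, …
ICs: h(0) = -2.

f: a_k = -2, -1, 1/4, -1/8, 5/64, -7/128, 21/512, -33/1024, …
L₀ from L_f via x↦r, Dx↦r'^{-1}Dx.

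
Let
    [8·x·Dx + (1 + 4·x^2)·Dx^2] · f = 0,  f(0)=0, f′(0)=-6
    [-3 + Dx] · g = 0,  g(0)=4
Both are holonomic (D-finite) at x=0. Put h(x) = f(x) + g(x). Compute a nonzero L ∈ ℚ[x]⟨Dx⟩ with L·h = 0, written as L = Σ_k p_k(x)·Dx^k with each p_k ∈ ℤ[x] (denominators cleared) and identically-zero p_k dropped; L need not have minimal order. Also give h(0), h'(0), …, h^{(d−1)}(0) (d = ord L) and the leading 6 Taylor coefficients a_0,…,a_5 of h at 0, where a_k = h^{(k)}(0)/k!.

L = (24 - 72·x - 288·x^2 - 288·x^3)·Dx + (-17 + 24·x^2 - 144·x^4)·Dx^2 + (3 + 8·x + 24·x^2 + 32·x^3 + 48·x^4)·Dx^3  (order 3).
h: a_k = 4, 6, 18, 26, 27/2, -111/10, …
ICs: h(0) = 4, h′(0) = 6, h′′(0) = 36.

f: a_k = 0, -6, 0, 8, 0, -96/5, …
g: a_k = 4, 12, 18, 18, 27/2, 81/10, …
L₀ := lclm(L_f,L_g); ord L₀ ≤ 2+1.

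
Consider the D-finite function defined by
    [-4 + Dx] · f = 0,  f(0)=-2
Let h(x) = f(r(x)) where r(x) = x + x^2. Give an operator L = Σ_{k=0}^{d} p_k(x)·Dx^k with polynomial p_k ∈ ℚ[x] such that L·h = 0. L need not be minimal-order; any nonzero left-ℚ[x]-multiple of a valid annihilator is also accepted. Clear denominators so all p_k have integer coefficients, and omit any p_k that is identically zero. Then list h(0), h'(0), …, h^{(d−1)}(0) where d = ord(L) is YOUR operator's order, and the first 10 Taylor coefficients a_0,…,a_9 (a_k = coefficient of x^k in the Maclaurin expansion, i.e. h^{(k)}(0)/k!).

L = (-4 - 8·x) + Dx  (order 1).
h: a_k = -2, -8, -24, -160/3, -304/3, -832/5, -11072/45, -104192/315, -2880/7, -1351936/2835, …
ICs: h(0) = -2.

f: a_k = -2, -8, -16, -64/3, -64/3, -256/15, -512/45, -2048/315, -1024/315, -4096/2835, …
f∘r: x↦r, Dx↦Dx/r' in L_f ⇒ L₀.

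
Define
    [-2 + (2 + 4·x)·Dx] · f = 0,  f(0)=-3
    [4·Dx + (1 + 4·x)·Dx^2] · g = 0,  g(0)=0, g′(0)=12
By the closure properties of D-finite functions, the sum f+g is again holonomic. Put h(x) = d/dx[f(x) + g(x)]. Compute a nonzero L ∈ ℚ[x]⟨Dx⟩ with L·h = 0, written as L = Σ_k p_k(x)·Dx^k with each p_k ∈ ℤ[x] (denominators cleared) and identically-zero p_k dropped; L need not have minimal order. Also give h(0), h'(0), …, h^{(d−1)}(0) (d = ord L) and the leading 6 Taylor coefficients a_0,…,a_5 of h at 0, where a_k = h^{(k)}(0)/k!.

f: a_k = -3, -3, 3/2, -3/2, 15/8, -21/8, …
g: a_k = 0, 12, -24, 64, -192, 3072/5, …
h₀=f+g: left-lcm gives L₀, ord ≤ 3.
h₀' ⇒ L via d/dx closure of L₀.
L = (20 + 16·x) + (29 + 104·x + 80·x^2)·Dx + (3 + 22·x + 48·x^2 + 32·x^3)·Dx^2  (order 2).
h: a_k = 9, -45, 375/2, -1521/2, 24471/8, -98115/8, …
ICs: h(0) = 9, h′(0) = -45.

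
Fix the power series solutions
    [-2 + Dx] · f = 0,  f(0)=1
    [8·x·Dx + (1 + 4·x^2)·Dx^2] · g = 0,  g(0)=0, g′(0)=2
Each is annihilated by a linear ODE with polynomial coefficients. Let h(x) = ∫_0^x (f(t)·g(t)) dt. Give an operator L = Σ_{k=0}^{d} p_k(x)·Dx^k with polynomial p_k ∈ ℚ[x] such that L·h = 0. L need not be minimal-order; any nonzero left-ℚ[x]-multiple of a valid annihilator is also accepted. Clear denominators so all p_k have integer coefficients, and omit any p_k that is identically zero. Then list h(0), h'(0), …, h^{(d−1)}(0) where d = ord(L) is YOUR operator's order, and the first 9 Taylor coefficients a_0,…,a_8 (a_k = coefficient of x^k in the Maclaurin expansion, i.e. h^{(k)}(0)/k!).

L = (4 - 16·x + 16·x^2)·Dx + (-4 + 8·x - 16·x^2)·Dx^2 + (1 + 4·x^2)·Dx^3  (order 3).
h: a_k = 0, 0, 1, 4/3, 1/3, -8/15, 2/5, 88/63, -31/35, …
ICs: h(0) = 0, h′(0) = 0, h′′(0) = 2.

f: a_k = 1, 2, 2, 4/3, 2/3, 4/15, 4/45, 8/315, 2/315, …
g: a_k = 0, 2, 0, -8/3, 0, 32/5, 0, -128/7, 0, …
f·g: L₀ = L_f ⊗_s L_g, ord ≤ 1·2.
h=∫₀ˣh₀: take L = L₀·Dx.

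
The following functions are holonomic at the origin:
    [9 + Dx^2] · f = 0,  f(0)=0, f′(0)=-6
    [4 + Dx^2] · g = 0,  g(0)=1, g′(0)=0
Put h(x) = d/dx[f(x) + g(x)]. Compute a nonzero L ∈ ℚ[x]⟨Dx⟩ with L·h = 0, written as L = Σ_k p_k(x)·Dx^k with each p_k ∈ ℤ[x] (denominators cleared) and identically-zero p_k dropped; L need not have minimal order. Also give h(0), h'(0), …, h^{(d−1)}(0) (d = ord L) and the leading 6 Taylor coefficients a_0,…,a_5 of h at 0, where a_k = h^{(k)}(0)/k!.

L = 36 + 13·Dx^2 + Dx^4  (order 4).
h: a_k = -6, -4, 27, 8/3, -81/4, -8/15, …
ICs: h(0) = -6, h′(0) = -4, h′′(0) = 54, h′′′(0) = 16.

f: a_k = 0, -6, 0, 9, 0, -81/20, …
g: a_k = 1, 0, -2, 0, 2/3, 0, …
f+g: L₀ = lclm(L_f,L_g), ord ≤ 2+2.
h=h₀': d/dx-closure on L₀ ⇒ L.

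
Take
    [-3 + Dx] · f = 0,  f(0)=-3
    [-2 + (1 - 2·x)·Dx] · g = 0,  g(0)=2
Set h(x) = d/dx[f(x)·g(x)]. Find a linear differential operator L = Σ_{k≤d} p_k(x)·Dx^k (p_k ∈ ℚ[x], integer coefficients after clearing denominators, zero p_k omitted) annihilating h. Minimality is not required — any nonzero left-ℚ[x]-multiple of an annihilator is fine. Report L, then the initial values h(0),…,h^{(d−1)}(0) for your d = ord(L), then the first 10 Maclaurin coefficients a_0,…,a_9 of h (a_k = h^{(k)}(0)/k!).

L = (29 - 60·x + 36·x^2) + (-5 + 16·x - 12·x^2)·Dx  (order 1).
h: a_k = -30, -174, -603, -1689, -17133/4, -41265/4, -963579/40, -15419451/280, -277556679/2240, -616794807/2240, …
ICs: h(0) = -30.

f: a_k = -3, -9, -27/2, -27/2, -81/8, -243/40, -243/80, -729/560, -2187/4480, -729/4480, …
g: a_k = 2, 4, 8, 16, 32, 64, 128, 256, 512, 1024, …
f·g: L₀ = L_f ⊗_s L_g, ord ≤ 1·1.
Differentiate: ansatz ord ≤ ord L₀ ⇒ L.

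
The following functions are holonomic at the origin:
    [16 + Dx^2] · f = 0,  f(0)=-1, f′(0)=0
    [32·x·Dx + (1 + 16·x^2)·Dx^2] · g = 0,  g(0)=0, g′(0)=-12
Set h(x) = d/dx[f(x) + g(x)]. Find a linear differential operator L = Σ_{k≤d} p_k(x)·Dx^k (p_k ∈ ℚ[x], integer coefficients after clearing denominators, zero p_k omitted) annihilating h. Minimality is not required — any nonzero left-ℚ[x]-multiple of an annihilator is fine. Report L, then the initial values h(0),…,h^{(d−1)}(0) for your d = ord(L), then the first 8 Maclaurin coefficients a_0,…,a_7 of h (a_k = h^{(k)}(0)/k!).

f: a_k = -1, 0, 8, 0, -32/3, 0, 256/45, 0, …
g: a_k = 0, -12, 0, 64, 0, -3072/5, 0, 49152/7, …
L₀ := lclm(L_f,L_g); ord L₀ ≤ 2+2.
h₀' ⇒ L via d/dx closure of L₀.
L = (-5632·x + 114688·x^3 + 131072·x^5) + (-16 + 1792·x^2 + 36864·x^4 + 65536·x^6)·Dx + (-352·x + 7168·x^3 + 8192·x^5)·Dx^2 + (-1 + 112·x^2 + 2304·x^4 + 4096·x^6)·Dx^3  (order 3).
h: a_k = -12, 16, 192, -128/3, -3072, 512/15, 49152, -4096/315, …
ICs: h(0) = -12, h′(0) = 16, h′′(0) = 384.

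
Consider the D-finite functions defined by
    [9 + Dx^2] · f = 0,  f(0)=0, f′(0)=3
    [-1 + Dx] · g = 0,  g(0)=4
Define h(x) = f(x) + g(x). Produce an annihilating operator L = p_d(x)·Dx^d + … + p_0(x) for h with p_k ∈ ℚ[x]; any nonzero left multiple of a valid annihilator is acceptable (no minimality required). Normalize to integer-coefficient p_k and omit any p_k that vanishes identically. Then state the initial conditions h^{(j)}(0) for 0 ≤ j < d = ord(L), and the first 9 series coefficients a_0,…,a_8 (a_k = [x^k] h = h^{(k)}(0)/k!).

f: a_k = 0, 3, 0, -9/2, 0, 81/40, 0, -243/560, 0, …
g: a_k = 4, 4, 2, 2/3, 1/6, 1/30, 1/180, 1/1260, 1/10080, …
Sum ⇒ L₀ = lclm(L_f,L_g) in ℚ(x)⟨Dx⟩.
L = -9 + 9·Dx - Dx^2 + Dx^3  (order 3).
h: a_k = 4, 7, 2, -23/6, 1/6, 247/120, 1/180, -2183/5040, 1/10080, …
ICs: h(0) = 4, h′(0) = 7, h′′(0) = 4.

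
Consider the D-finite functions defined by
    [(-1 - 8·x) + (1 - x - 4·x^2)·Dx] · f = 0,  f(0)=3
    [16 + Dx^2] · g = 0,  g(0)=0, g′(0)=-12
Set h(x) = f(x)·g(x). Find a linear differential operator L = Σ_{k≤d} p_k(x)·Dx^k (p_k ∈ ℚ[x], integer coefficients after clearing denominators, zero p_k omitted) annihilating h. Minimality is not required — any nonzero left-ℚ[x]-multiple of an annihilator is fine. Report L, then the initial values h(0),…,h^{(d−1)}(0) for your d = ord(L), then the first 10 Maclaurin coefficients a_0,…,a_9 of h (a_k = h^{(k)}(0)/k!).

f: a_k = 3, 3, 15, 27, 87, 195, 543, 1323, 3495, 8787, …
g: a_k = 0, -12, 0, 32, 0, -128/5, 0, 1024/105, 0, -2048/945, …
Sym-product of L_f,L_g gives L₀ (≤ ord 2).
L = (-8 + 16·x + 64·x^2) + (2 + 16·x)·Dx + (-1 + x + 4·x^2)·Dx^2  (order 2).
h: a_k = 0, -36, -36, -84, -228, -3204/5, -7764/5, -143036/35, -360428/35, -8395196/315, …
ICs: h(0) = 0, h′(0) = -36.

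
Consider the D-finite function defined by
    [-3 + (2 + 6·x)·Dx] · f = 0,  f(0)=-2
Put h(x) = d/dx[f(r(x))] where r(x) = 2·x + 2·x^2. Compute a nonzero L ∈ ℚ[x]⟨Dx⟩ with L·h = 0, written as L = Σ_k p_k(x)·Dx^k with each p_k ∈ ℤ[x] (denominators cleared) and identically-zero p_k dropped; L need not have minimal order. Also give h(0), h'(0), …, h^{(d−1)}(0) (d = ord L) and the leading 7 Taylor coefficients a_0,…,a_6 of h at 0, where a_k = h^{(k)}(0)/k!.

f: a_k = -2, -3, 9/4, -27/8, 405/64, -1701/128, 15309/512, …
h₀=f(r): pull back L_f along r ⇒ L₀.
Derive L from L₀ (diff closure).
L = -1 + (-1 - 8·x - 18·x^2 - 12·x^3)·Dx  (order 1).
h: a_k = -6, 6, -27, 117, -2025/4, 8829/4, -77679/8, …
ICs: h(0) = -6.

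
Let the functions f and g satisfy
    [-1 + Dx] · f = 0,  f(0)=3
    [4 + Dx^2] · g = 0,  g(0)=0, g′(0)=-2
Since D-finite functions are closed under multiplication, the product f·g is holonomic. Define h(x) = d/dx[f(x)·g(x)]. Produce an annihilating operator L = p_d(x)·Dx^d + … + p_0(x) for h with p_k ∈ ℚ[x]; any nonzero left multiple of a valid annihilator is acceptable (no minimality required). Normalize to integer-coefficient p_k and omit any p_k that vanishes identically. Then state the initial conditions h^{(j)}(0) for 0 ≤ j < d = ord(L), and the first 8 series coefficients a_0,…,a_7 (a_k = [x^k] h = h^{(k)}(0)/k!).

L = 5 - 2·Dx + Dx^2  (order 2).
h: a_k = -6, -12, 3, 12, 19/4, -11/10, -139/120, -1/5, …
ICs: h(0) = -6, h′(0) = -12.

f: a_k = 3, 3, 3/2, 1/2, 1/8, 1/40, 1/240, 1/1680, …
g: a_k = 0, -2, 0, 4/3, 0, -4/15, 0, 8/315, …
f·g: L₀ = L_f ⊗_s L_g, ord ≤ 1·2.
h₀' ⇒ L via d/dx closure of L₀.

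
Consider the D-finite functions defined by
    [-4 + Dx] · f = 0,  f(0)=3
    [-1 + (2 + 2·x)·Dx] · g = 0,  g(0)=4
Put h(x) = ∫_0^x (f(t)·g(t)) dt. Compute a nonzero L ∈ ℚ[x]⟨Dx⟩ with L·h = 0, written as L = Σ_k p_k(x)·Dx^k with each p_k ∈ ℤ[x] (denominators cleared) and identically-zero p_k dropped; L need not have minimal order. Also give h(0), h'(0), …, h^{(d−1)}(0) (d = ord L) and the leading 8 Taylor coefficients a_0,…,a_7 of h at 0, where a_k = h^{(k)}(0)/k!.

f: a_k = 3, 12, 24, 32, 32, 128/5, 256/15, 1024/105, …
g: a_k = 4, 2, -1/2, 1/4, -5/32, 7/64, -21/256, 33/512, …
Sym-product of L_f,L_g gives L₀ (≤ ord 1).
∫: right-multiply L₀ by Dx.
L = (-9 - 8·x)·Dx + (2 + 2·x)·Dx^2  (order 2).
h: a_k = 0, 12, 27, 79/2, 683/16, 5841/160, 49553/1920, 417727/26880, …
ICs: h(0) = 0, h′(0) = 12.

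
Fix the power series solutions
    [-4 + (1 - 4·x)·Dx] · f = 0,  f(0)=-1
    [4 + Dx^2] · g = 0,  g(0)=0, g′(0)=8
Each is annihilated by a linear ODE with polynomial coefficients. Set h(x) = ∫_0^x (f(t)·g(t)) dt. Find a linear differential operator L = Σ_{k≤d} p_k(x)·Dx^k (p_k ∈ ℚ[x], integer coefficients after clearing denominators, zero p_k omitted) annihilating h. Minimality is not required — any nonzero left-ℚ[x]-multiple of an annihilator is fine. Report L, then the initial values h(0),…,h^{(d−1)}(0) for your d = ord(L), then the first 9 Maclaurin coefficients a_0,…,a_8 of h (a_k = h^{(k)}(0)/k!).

f: a_k = -1, -4, -16, -64, -256, -1024, -4096, -16384, -65536, …
g: a_k = 0, 8, 0, -16/3, 0, 16/15, 0, -32/315, 0, …
Sym-product of L_f,L_g gives L₀ (≤ ord 2).
∫: right-multiply L₀ by Dx.
L = (-4 + 16·x)·Dx + 8·Dx^2 + (-1 + 4·x)·Dx^3  (order 3).
h: a_k = 0, 0, -4, -32/3, -92/3, -1472/15, -14728/45, -16832/15, -1237148/315, …
ICs: h(0) = 0, h′(0) = 0, h′′(0) = -8.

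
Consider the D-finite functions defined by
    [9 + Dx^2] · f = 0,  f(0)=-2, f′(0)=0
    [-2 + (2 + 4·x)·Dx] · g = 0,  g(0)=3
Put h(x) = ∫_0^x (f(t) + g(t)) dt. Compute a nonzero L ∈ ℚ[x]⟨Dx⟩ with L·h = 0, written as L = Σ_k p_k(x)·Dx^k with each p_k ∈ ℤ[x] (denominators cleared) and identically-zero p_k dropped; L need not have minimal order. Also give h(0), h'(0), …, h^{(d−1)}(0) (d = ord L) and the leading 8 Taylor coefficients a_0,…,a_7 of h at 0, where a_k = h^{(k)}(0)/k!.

f: a_k = -2, 0, 9, 0, -27/4, 0, 81/40, 0, …
g: a_k = 3, 3, -3/2, 3/2, -15/8, 21/8, -63/16, 99/16, …
Weyl lclm of L_f,L_g ⇒ L₀ (ord ≤ 3).
∫: right-multiply L₀ by Dx.
L = (-54 - 162·x - 162·x^2)·Dx + (36 + 234·x + 486·x^2 + 324·x^3)·Dx^2 + (-6 - 18·x - 18·x^2)·Dx^3 + (4 + 26·x + 54·x^2 + 36·x^3)·Dx^4  (order 4).
h: a_k = 0, 1, 3/2, 5/2, 3/8, -69/40, 7/16, -153/560, …
ICs: h(0) = 0, h′(0) = 1, h′′(0) = 3, h′′′(0) = 15.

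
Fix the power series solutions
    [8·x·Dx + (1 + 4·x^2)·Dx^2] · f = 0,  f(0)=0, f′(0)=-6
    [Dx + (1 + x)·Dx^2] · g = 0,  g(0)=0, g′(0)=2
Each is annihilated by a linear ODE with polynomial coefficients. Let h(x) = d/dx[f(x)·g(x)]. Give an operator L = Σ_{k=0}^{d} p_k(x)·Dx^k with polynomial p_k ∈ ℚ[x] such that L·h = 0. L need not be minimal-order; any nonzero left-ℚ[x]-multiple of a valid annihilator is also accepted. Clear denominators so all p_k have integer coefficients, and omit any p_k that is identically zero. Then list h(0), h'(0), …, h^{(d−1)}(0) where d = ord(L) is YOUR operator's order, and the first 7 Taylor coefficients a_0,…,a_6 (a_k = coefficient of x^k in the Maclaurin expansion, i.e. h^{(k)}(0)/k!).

L = (288 + 560·x + 3584·x^2 + 8640·x^3 + 7680·x^4 + 3328·x^5 + 1024·x^7) + (258 + 1840·x + 6992·x^2 + 19264·x^3 + 29440·x^4 + 23808·x^5 + 8960·x^6 + 3072·x^7 + 3584·x^8)·Dx + (36 + 628·x + 2496·x^2 + 6192·x^3 + 12288·x^4 + 15936·x^5 + 12288·x^6 + 5376·x^7 + 3072·x^8 + 2048·x^9)·Dx^2 + (17 + 66·x + 241·x^2 + 608·x^3 + 1152·x^4 + 1728·x^5 + 2016·x^6 + 1536·x^7 + 768·x^8 + 512·x^9 + 256·x^10)·Dx^3  (order 3).
h: a_k = 0, -24, 18, 48, -25, -1064/5, 602/5, …
ICs: h(0) = 0, h′(0) = -24, h′′(0) = 36.

f: a_k = 0, -6, 0, 8, 0, -96/5, 0, …
g: a_k = 0, 2, -1, 2/3, -1/2, 2/5, -1/3, …
h₀=f·g: eliminate ⇒ L₀, order ≤ 2·2.
Derive L from L₀ (diff closure).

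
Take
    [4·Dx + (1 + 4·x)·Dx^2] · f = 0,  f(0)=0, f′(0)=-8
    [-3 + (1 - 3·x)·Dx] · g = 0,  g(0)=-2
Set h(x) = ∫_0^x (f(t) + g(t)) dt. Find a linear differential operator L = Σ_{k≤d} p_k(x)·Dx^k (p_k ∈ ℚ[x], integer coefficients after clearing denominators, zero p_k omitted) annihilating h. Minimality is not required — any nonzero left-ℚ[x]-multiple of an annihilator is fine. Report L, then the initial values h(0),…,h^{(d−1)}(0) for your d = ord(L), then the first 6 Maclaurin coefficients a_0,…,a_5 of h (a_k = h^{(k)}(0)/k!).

f: a_k = 0, -8, 16, -128/3, 128, -2048/5, …
g: a_k = -2, -6, -18, -54, -162, -486, …
f+g: L₀ = lclm(L_f,L_g), ord ≤ 2+1.
h=∫₀ˣh₀: take L = L₀·Dx.
L = (-204 - 144·x)·Dx^2 + (-11 - 312·x - 288·x^2)·Dx^3 + (5 + 11·x - 54·x^2 - 72·x^3)·Dx^4  (order 4).
h: a_k = 0, -2, -7, -2/3, -145/6, -34/5, …
ICs: h(0) = 0, h′(0) = -2, h′′(0) = -14, h′′′(0) = -4.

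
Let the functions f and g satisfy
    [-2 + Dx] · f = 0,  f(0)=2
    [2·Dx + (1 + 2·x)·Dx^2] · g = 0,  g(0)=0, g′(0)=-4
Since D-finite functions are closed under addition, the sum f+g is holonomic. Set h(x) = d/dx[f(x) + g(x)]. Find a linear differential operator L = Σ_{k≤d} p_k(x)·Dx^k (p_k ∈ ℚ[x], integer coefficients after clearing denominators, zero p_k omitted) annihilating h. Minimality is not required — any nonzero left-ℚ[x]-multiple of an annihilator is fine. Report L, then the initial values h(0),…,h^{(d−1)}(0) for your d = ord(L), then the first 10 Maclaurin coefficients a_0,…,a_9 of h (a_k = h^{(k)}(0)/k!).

L = (-6 - 4·x) + (1 - 4·x - 4·x^2)·Dx + (1 + 3·x + 2·x^2)·Dx^2  (order 2).
h: a_k = 0, 16, -8, 112/3, -184/3, 1936/15, -11504/45, 161312/315, -322552/315, 5806096/2835, …
ICs: h(0) = 0, h′(0) = 16.

f: a_k = 2, 4, 4, 8/3, 4/3, 8/15, 8/45, 16/315, 4/315, 8/2835, …
g: a_k = 0, -4, 4, -16/3, 8, -64/5, 64/3, -256/7, 64, -1024/9, …
h₀=f+g: left-lcm gives L₀, ord ≤ 3.
Derive L from L₀ (diff closure).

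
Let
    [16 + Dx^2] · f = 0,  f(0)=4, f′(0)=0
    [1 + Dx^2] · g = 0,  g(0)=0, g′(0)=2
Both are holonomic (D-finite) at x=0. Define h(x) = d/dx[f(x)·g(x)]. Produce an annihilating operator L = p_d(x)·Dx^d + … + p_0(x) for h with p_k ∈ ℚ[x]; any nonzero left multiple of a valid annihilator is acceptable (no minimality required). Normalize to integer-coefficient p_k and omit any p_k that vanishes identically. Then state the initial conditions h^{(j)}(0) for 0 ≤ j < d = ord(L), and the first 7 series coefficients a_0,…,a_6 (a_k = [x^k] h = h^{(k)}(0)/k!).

L = 225 + 34·Dx^2 + Dx^4  (order 4).
h: a_k = 8, 0, -196, 0, 1441/3, 0, -37969/90, …
ICs: h(0) = 8, h′(0) = 0, h′′(0) = -392, h′′′(0) = 0.

f: a_k = 4, 0, -32, 0, 128/3, 0, -1024/45, …
g: a_k = 0, 2, 0, -1/3, 0, 1/60, 0, …
L₀ := L_f ⊗_s L_g (sym. prod.), ord ≤ 4.
Derive L from L₀ (diff closure).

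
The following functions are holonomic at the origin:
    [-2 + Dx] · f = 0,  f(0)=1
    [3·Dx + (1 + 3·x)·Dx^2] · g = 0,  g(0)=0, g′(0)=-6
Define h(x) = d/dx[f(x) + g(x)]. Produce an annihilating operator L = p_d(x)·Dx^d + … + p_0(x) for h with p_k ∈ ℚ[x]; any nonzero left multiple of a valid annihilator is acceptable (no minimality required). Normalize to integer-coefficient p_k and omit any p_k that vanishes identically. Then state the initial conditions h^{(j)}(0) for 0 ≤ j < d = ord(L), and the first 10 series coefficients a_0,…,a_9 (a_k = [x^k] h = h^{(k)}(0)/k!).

L = (-48 - 36·x) + (14 - 24·x - 36·x^2)·Dx + (5 + 21·x + 18·x^2)·Dx^2  (order 2).
h: a_k = -4, 22, -50, 494/3, -1454/3, 21878/15, -196822/45, 4133446/315, -12400286/315, 334807838/2835, …
ICs: h(0) = -4, h′(0) = 22.

f: a_k = 1, 2, 2, 4/3, 2/3, 4/15, 4/45, 8/315, 2/315, 4/2835, …
g: a_k = 0, -6, 9, -18, 81/2, -486/5, 243, -4374/7, 6561/4, -4374, …
Sum ⇒ L₀ = lclm(L_f,L_g) in ℚ(x)⟨Dx⟩.
h₀' ⇒ L via d/dx closure of L₀.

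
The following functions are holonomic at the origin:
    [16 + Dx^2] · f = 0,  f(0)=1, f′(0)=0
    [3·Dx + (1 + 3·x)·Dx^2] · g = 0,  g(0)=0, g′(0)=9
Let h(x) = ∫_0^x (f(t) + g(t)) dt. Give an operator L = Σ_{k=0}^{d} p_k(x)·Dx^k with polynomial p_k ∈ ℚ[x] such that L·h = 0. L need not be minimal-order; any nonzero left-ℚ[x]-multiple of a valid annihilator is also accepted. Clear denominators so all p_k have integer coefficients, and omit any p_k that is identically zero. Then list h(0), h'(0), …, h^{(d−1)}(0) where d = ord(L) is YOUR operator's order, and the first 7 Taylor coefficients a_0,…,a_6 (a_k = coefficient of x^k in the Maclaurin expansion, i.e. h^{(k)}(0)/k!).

L = (1680 + 2304·x + 3456·x^2)·Dx^2 + (272 + 1584·x + 3456·x^2 + 3456·x^3)·Dx^3 + (105 + 144·x + 216·x^2)·Dx^4 + (17 + 99·x + 216·x^2 + 216·x^3)·Dx^5  (order 5).
h: a_k = 0, 1, 9/2, -43/6, 27/4, -601/60, 243/10, …
ICs: h(0) = 0, h′(0) = 1, h′′(0) = 9, h′′′(0) = -43, h′′′′(0) = 162.

f: a_k = 1, 0, -8, 0, 32/3, 0, -256/45, …
g: a_k = 0, 9, -27/2, 27, -243/4, 729/5, -729/2, …
Sum ⇒ L₀ = lclm(L_f,L_g) in ℚ(x)⟨Dx⟩.
∫: right-multiply L₀ by Dx.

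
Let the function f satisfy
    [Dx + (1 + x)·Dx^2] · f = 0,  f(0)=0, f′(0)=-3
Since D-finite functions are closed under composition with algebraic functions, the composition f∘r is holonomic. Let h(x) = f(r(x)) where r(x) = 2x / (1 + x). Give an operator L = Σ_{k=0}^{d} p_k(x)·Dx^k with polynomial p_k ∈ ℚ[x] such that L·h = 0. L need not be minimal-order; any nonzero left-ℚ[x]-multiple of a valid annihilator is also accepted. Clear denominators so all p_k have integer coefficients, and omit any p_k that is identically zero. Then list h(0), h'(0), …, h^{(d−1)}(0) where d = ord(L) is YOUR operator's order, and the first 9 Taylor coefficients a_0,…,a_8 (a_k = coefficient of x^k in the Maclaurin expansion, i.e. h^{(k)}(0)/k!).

f: a_k = 0, -3, 3/2, -1, 3/4, -3/5, 1/2, -3/7, 3/8, …
L₀ from L_f via x↦r, Dx↦r'^{-1}Dx.
L = (4 + 6·x)·Dx + (1 + 4·x + 3·x^2)·Dx^2  (order 2).
h: a_k = 0, -6, 12, -26, 60, -726/5, 364, -6558/7, 2460, …
ICs: h(0) = 0, h′(0) = -6.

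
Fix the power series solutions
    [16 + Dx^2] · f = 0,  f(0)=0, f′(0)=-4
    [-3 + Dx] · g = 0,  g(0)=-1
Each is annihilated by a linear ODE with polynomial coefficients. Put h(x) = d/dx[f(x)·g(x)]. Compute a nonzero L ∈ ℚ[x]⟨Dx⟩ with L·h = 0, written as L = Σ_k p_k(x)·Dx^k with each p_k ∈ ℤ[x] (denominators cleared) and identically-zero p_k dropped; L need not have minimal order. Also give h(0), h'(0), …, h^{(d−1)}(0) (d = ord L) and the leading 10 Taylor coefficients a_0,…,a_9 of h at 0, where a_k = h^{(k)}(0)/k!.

f: a_k = 0, -4, 0, 32/3, 0, -128/15, 0, 1024/315, 0, -2048/2835, …
g: a_k = -1, -3, -9/2, -9/2, -27/8, -81/40, -81/80, -243/560, -729/4480, -243/4480, …
f·g: L₀ = L_f ⊗_s L_g, ord ≤ 2·1.
Differentiate: ansatz ord ≤ ord L₀ ⇒ L.
L = 25 - 6·Dx + Dx^2  (order 2).
h: a_k = 4, 24, 22, -56, -779/6, -429/5, 4031/180, 1054/15, 430441/10080, 61541/15120, …
ICs: h(0) = 4, h′(0) = 24.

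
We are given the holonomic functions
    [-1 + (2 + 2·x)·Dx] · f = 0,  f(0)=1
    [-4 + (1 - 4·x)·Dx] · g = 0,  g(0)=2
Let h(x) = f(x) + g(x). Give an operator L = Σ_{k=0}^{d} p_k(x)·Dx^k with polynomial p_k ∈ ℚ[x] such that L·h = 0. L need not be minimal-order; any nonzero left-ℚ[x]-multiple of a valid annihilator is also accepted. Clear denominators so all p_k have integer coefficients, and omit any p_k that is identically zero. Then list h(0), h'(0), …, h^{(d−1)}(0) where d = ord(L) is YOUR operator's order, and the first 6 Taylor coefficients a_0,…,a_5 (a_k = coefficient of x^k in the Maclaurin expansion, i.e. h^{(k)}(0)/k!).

f: a_k = 1, 1/2, -1/8, 1/16, -5/128, 7/256, …
g: a_k = 2, 8, 32, 128, 512, 2048, …
Sum ⇒ L₀ = lclm(L_f,L_g) in ℚ(x)⟨Dx⟩.
L = (68 + 48·x) + (-129 - 248·x - 144·x^2)·Dx + (14 - 18·x - 128·x^2 - 96·x^3)·Dx^2  (order 2).
h: a_k = 3, 17/2, 255/8, 2049/16, 65531/128, 524295/256, …
ICs: h(0) = 3, h′(0) = 17/2.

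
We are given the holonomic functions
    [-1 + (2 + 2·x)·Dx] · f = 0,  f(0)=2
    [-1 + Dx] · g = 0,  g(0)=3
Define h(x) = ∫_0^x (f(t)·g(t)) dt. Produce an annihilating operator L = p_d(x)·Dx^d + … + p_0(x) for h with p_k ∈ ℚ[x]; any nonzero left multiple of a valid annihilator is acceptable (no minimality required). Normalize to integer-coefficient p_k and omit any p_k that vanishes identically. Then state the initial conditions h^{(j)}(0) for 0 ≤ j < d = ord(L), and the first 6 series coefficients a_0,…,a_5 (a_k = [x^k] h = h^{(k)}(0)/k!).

f: a_k = 2, 1, -1/4, 1/8, -5/64, 7/128, …
g: a_k = 3, 3, 3/2, 1/2, 1/8, 1/40, …
Sym-product of L_f,L_g gives L₀ (≤ ord 1).
Integrate: L := L₀·Dx.
L = (-3 - 2·x)·Dx + (2 + 2·x)·Dx^2  (order 2).
h: a_k = 0, 6, 9/2, 7/4, 17/32, 33/320, …
ICs: h(0) = 0, h′(0) = 6.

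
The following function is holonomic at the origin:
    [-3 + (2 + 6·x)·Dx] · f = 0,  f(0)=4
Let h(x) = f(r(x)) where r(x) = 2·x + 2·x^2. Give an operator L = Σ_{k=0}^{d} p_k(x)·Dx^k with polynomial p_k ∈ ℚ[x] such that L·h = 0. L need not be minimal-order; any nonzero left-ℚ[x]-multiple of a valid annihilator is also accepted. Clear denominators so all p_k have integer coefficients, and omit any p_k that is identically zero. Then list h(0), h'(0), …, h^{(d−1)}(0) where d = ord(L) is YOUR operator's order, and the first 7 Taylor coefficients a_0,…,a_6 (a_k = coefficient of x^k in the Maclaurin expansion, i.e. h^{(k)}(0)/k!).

f: a_k = 4, 6, -9/2, 27/4, -405/32, 1701/64, -15309/256, …
L₀ from L_f via x↦r, Dx↦r'^{-1}Dx.
L = (-3 - 6·x) + (1 + 6·x + 6·x^2)·Dx  (order 1).
h: a_k = 4, 12, -6, 18, -117/2, 405/2, -2943/4, …
ICs: h(0) = 4.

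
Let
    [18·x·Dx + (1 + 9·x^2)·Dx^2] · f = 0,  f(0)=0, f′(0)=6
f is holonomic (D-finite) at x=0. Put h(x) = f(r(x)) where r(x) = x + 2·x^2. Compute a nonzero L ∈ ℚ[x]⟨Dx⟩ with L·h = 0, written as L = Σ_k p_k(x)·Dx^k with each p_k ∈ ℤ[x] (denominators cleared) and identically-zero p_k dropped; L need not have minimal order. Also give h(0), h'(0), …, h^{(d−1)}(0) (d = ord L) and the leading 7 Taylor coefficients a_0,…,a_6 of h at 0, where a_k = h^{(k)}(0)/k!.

f: a_k = 0, 6, 0, -18, 0, 486/5, 0, …
L₀ from L_f via x↦r, Dx↦r'^{-1}Dx.
L = (-4 + 18·x + 144·x^2 + 432·x^3 + 432·x^4)·Dx + (1 + 4·x + 9·x^2 + 72·x^3 + 180·x^4 + 144·x^5)·Dx^2  (order 2).
h: a_k = 0, 6, 12, -18, -108, -594/5, 828, …
ICs: h(0) = 0, h′(0) = 6.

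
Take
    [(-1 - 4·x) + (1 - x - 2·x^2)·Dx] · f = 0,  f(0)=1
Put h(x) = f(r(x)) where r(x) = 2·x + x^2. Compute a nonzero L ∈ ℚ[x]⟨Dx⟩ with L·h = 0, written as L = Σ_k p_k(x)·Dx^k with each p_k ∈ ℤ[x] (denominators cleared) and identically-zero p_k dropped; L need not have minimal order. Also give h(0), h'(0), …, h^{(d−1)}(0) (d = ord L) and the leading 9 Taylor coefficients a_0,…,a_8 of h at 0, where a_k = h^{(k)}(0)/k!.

f: a_k = 1, 1, 3, 5, 11, 21, 43, 85, 171, …
Substitute x→r, Dx→(1/r')Dx; clear ⇒ L₀.
L = (2 + 16·x + 8·x^2) + (-1 + 3·x + 6·x^2 + 2·x^3)·Dx  (order 1).
h: a_k = 1, 2, 13, 52, 239, 1054, 4701, 20904, 93027, …
ICs: h(0) = 1.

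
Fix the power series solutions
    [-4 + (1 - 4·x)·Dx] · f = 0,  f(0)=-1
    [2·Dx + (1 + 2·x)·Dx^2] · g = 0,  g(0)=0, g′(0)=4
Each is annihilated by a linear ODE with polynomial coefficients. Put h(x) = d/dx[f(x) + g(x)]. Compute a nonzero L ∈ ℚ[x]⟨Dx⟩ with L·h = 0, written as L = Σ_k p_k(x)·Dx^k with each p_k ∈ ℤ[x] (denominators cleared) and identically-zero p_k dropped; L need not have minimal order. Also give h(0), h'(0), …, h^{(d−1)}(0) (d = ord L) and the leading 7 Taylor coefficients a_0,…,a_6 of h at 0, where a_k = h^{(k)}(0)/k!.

f: a_k = -1, -4, -16, -64, -256, -1024, -4096, …
g: a_k = 0, 4, -4, 16/3, -8, 64/5, -64/3, …
f+g: L₀ = lclm(L_f,L_g), ord ≤ 1+2.
Derive L from L₀ (diff closure).
L = (128 + 64·x) + (44 + 224·x + 128·x^2)·Dx + (-5 + 6·x + 48·x^2 + 32·x^3)·Dx^2  (order 2).
h: a_k = 0, -40, -176, -1056, -5056, -24704, -114432, …
ICs: h(0) = 0, h′(0) = -40.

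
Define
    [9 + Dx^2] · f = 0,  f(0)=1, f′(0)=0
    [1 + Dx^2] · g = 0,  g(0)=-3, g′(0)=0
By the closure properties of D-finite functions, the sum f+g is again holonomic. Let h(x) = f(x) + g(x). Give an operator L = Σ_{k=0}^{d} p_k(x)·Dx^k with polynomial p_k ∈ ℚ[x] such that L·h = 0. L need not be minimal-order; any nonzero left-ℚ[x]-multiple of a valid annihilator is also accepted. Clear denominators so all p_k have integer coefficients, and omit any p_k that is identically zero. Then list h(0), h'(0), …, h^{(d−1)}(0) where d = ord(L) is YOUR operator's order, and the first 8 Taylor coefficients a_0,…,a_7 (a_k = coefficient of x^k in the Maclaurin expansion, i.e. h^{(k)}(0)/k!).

L = 9 + 10·Dx^2 + Dx^4  (order 4).
h: a_k = -2, 0, -3, 0, 13/4, 0, -121/120, 0, …
ICs: h(0) = -2, h′(0) = 0, h′′(0) = -6, h′′′(0) = 0.

f: a_k = 1, 0, -9/2, 0, 27/8, 0, -81/80, 0, …
g: a_k = -3, 0, 3/2, 0, -1/8, 0, 1/240, 0, …
Sum ⇒ L₀ = lclm(L_f,L_g) in ℚ(x)⟨Dx⟩.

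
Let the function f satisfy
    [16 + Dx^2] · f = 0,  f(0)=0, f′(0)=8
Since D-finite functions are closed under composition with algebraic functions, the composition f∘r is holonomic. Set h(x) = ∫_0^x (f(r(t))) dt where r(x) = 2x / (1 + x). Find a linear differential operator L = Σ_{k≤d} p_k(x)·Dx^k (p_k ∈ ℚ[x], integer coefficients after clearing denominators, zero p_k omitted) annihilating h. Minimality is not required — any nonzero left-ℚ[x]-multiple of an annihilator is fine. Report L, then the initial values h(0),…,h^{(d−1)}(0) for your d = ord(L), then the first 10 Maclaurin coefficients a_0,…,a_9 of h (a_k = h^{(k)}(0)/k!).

L = 64·Dx + (2 + 6·x + 6·x^2 + 2·x^3)·Dx^2 + (1 + 4·x + 6·x^2 + 4·x^3 + x^4)·Dx^3  (order 3).
h: a_k = 0, 0, 8, -16/3, -116/3, 496/5, -3464/45, -1040/7, 189622/315, -437456/405, …
ICs: h(0) = 0, h′(0) = 0, h′′(0) = 16.

f: a_k = 0, 8, 0, -64/3, 0, 256/15, 0, -2048/315, 0, 4096/2835, …
Substitute x→r, Dx→(1/r')Dx; clear ⇒ L₀.
∫: right-multiply L₀ by Dx.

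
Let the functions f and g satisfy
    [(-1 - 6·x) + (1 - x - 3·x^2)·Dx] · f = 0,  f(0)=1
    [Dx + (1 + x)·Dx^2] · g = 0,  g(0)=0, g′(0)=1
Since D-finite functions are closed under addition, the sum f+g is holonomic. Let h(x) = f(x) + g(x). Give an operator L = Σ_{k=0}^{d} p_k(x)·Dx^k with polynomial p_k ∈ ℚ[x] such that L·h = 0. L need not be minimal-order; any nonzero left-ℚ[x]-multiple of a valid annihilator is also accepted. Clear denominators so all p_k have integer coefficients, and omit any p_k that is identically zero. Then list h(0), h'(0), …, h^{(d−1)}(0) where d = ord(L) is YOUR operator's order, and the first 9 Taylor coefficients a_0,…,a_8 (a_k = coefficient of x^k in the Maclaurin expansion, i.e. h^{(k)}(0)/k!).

f: a_k = 1, 1, 4, 7, 19, 40, 97, 217, 508, …
g: a_k = 0, 1, -1/2, 1/3, -1/4, 1/5, -1/6, 1/7, -1/8, …
L₀ := lclm(L_f,L_g); ord L₀ ≤ 1+2.
L = (58 + 350·x + 636·x^2 + 756·x^3 + 324·x^4)·Dx + (40 + 364·x + 976·x^2 + 1632·x^3 + 1530·x^4 + 540·x^5)·Dx^2 + (-9 - 31·x - 27·x^2 + 115·x^3 + 345·x^4 + 333·x^5 + 108·x^6)·Dx^3  (order 3).
h: a_k = 1, 2, 7/2, 22/3, 75/4, 201/5, 581/6, 1520/7, 4063/8, …
ICs: h(0) = 1, h′(0) = 2, h′′(0) = 7.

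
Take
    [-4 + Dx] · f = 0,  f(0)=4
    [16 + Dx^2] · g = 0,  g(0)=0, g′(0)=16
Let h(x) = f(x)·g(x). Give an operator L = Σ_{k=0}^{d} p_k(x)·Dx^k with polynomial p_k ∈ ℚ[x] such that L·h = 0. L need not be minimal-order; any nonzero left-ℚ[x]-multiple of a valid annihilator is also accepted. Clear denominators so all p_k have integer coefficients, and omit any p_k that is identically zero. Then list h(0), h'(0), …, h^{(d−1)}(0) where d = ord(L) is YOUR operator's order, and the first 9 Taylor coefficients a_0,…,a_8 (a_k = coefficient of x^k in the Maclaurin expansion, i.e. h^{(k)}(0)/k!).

L = 32 - 8·Dx + Dx^2  (order 2).
h: a_k = 0, 64, 256, 1024/3, 0, -8192/15, -32768/45, -131072/315, 0, …
ICs: h(0) = 0, h′(0) = 64.

f: a_k = 4, 16, 32, 128/3, 128/3, 512/15, 1024/45, 4096/315, 2048/315, …
g: a_k = 0, 16, 0, -128/3, 0, 512/15, 0, -4096/315, 0, …
Sym-product of L_f,L_g gives L₀ (≤ ord 2).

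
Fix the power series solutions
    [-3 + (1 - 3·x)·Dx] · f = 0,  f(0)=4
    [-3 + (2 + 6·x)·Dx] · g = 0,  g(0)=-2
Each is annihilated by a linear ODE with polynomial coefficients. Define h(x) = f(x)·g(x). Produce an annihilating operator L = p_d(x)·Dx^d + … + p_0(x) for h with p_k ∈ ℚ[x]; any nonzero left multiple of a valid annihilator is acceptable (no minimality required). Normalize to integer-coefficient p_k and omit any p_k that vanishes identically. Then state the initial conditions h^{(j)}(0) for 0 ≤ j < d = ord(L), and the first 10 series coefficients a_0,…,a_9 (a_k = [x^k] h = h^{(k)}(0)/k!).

L = (9 + 9·x) + (-2 + 18·x^2)·Dx  (order 1).
h: a_k = -8, -36, -99, -621/2, -14499/16, -88695/32, -1049031/128, -6366357/256, -302770467/4096, -1830696147/8192, …
ICs: h(0) = -8.

f: a_k = 4, 12, 36, 108, 324, 972, 2916, 8748, 26244, 78732, …
g: a_k = -2, -3, 9/4, -27/8, 405/64, -1701/128, 15309/512, -72171/1024, 2814669/16384, -14073345/32768, …
Sym-product of L_f,L_g gives L₀ (≤ ord 1).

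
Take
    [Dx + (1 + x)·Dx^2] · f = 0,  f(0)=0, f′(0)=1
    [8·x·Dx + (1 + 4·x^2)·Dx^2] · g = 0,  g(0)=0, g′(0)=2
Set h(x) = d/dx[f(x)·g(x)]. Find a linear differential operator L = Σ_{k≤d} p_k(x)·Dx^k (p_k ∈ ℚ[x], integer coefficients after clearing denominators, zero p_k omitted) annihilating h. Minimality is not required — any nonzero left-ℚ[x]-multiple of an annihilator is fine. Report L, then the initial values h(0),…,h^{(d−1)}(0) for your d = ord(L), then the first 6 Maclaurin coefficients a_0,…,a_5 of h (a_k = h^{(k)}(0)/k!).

f: a_k = 0, 1, -1/2, 1/3, -1/4, 1/5, …
g: a_k = 0, 2, 0, -8/3, 0, 32/5, …
L₀ := L_f ⊗_s L_g (sym. prod.), ord ≤ 4.
h=h₀': d/dx-closure on L₀ ⇒ L.
L = (288 + 560·x + 3584·x^2 + 8640·x^3 + 7680·x^4 + 3328·x^5 + 1024·x^7) + (258 + 1840·x + 6992·x^2 + 19264·x^3 + 29440·x^4 + 23808·x^5 + 8960·x^6 + 3072·x^7 + 3584·x^8)·Dx + (36 + 628·x + 2496·x^2 + 6192·x^3 + 12288·x^4 + 15936·x^5 + 12288·x^6 + 5376·x^7 + 3072·x^8 + 2048·x^9)·Dx^2 + (17 + 66·x + 241·x^2 + 608·x^3 + 1152·x^4 + 1728·x^5 + 2016·x^6 + 1536·x^7 + 768·x^8 + 512·x^9 + 256·x^10)·Dx^3  (order 3).
h: a_k = 0, 4, -3, -8, 25/6, 532/15, …
ICs: h(0) = 0, h′(0) = 4, h′′(0) = -6.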